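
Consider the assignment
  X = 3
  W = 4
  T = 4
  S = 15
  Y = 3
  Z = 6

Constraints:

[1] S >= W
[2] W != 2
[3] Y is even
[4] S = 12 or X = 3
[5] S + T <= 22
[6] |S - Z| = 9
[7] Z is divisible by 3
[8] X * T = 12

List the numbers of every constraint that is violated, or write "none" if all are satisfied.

Constraint 3 does not hold.

[1] S = 15, W = 4; 15 ≥ 4 — satisfied.
[2] W = 4, and 4 ≠ 2 — satisfied.
[3] Y = 3 is odd — violated.
[4] S = 15 ≠ 12, but X = 3 = 3 (second disjunct) — satisfied.
[5] S + T = 15 + 4 = 19; 19 ≤ 22 — satisfied.
[6] |15 - 6| = 9 — satisfied.
[7] 6 / 3 = 2, so 3 divides 6 — satisfied.
[8] X * T = 3 * 4 = 12 — satisfied.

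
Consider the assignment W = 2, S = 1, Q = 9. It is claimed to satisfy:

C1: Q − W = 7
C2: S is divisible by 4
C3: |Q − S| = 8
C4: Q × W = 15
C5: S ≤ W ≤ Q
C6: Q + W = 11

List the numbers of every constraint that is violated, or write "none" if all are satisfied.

Constraints 2 and 4 are violated.

C1: Q − W = 9 − 2 = 7  yes
C2: 1 = 4×0 + 1, so 4 does not divide 1  no
C3: |9 − 1| = 8  yes
C4: Q × W = 9 × 2 = 18, not 15  no
C5: values 1 ≤ 2 ≤ 9  yes
C6: Q + W = 9 + 2 = 11  yes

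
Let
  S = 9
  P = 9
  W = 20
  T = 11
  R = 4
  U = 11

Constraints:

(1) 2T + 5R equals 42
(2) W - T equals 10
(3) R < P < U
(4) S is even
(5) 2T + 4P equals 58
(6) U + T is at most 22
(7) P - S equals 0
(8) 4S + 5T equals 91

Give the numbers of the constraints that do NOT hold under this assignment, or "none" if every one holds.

(1) 2T + 5R = 2(11) + 5(4) = 42 — satisfied.
(2) W - T = 20 - 11 = 9, not 10 — violated.
(3) values 4 < 9 < 11 — satisfied.
(4) S = 9 is odd — violated.
(5) 2T + 4P = 2(11) + 4(9) = 58 — satisfied.
(6) U + T = 11 + 11 = 22; 22 ≤ 22 — satisfied.
(7) P - S = 9 - 9 = 0 — satisfied.
(8) 4S + 5T = 4(9) + 5(11) = 91 — satisfied.

Constraints 2 and 4 are violated.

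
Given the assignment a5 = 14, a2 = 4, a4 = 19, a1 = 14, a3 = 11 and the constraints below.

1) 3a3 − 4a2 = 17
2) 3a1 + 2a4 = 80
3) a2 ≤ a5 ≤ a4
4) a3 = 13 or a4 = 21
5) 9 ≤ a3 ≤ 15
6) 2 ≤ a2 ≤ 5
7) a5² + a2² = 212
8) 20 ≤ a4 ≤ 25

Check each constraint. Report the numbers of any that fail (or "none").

1) 3a3 − 4a2 = 3(11) − 4(4) = 17 — holds.
2) 3a1 + 2a4 = 3(14) + 2(19) = 80 — holds.
3) values 4 ≤ 14 ≤ 19 — holds.
4) a3 = 11 ≠ 13 and a4 = 19 ≠ 21; both disjuncts false — does not hold.
5) a3 = 11 lies in [9, 15] — holds.
6) a2 = 4 lies in [2, 5] — holds.
7) a5² + a2² = 14² + 4² = 196 + 16 = 212 — holds.
8) a4 = 19 is outside [20, 25] — does not hold.

No — constraints 4 and 8 are not satisfied.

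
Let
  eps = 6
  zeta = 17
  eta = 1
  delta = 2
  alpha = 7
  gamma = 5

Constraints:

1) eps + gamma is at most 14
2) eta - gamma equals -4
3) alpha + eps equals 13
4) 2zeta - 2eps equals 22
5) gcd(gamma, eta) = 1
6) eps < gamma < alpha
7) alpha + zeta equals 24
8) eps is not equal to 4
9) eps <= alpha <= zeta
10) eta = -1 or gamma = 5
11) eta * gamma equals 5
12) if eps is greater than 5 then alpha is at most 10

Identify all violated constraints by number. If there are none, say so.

1) eps + gamma = 6 + 5 = 11; 11 ≤ 14 — satisfied.
2) eta - gamma = 1 - 5 = -4 — satisfied.
3) alpha + eps = 7 + 6 = 13 — satisfied.
4) 2zeta - 2eps = 2(17) - 2(6) = 22 — satisfied.
5) gcd(5, 1) = 1 — satisfied.
6) values 6, 5, 7; eps = 6 is not < gamma = 5 — violated.
7) alpha + zeta = 7 + 17 = 24 — satisfied.
8) eps = 6, and 6 ≠ 4 — satisfied.
9) values 6 <= 7 <= 17 — satisfied.
10) eta = 1 ≠ -1, but gamma = 5 = 5 (second disjunct) — satisfied.
11) eta * gamma = 1 * 5 = 5 — satisfied.
12) eps = 6 > 5, so we need alpha ≤ 10; alpha = 7 ≤ 10 — satisfied.

The assignment fails constraint 6.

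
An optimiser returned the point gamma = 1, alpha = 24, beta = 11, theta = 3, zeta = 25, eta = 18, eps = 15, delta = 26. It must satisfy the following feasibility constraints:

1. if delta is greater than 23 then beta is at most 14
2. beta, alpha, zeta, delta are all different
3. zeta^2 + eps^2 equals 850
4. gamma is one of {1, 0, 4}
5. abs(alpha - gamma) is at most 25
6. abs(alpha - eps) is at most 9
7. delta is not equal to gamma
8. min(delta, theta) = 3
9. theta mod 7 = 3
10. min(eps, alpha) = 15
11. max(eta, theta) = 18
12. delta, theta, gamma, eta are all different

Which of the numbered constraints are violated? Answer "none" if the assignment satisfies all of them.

Yes — all constraints hold.

1. delta = 26 > 23, so we need beta ≤ 14; beta = 11 ≤ 14 — holds.
2. values 11, 24, 25, 26 are pairwise distinct — holds.
3. zeta^2 + eps^2 = 25^2 + 15^2 = 625 + 225 = 850 — holds.
4. gamma = 1 is in {1, 0, 4} — holds.
5. abs(24 - 1) = 23; 23 ≤ 25 — holds.
6. abs(24 - 15) = 9; 9 ≤ 9 — holds.
7. delta = 26, gamma = 1; distinct — holds.
8. min(26, 3) = 3 — holds.
9. 3 mod 7 = 3 — holds.
10. min(15, 24) = 15 — holds.
11. max(18, 3) = 18 — holds.
12. values 26, 3, 1, 18 are pairwise distinct — holds.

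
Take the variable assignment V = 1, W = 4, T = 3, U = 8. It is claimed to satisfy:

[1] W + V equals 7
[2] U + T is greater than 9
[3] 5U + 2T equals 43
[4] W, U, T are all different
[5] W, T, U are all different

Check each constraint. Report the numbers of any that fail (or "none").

The assignment fails constraints 1 and 3.

[1] W + V = 4 + 1 = 5, not 7  ✗
[2] U + T = 8 + 3 = 11; 11 > 9  ✓
[3] 5U + 2T = 5(8) + 2(3) = 46, not 43  ✗
[4] values 4, 8, 3 are pairwise distinct  ✓
[5] values 4, 3, 8 are pairwise distinct  ✓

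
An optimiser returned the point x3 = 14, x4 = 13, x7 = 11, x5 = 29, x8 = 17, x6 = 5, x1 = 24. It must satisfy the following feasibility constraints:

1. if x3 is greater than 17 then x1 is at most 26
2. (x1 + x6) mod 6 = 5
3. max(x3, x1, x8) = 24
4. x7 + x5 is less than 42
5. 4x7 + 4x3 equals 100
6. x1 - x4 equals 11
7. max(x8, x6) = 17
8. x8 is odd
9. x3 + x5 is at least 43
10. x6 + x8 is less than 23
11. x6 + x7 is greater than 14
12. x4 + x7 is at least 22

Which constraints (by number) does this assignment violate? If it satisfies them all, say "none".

None — every constraint holds.

1. x3 = 14, not > 17; antecedent false, conditional vacuously true — holds.
2. x1 + x6 = 29; 29 mod 6 = 5 — holds.
3. max(14, 24, 17) = 24 — holds.
4. x7 + x5 = 11 + 29 = 40; 40 < 42 — holds.
5. 4x7 + 4x3 = 4(11) + 4(14) = 100 — holds.
6. x1 - x4 = 24 - 13 = 11 — holds.
7. max(17, 5) = 17 — holds.
8. x8 = 17 is odd — holds.
9. x3 + x5 = 14 + 29 = 43; 43 ≥ 43 — holds.
10. x6 + x8 = 5 + 17 = 22; 22 < 23 — holds.
11. x6 + x7 = 5 + 11 = 16; 16 > 14 — holds.
12. x4 + x7 = 13 + 11 = 24; 24 ≥ 22 — holds.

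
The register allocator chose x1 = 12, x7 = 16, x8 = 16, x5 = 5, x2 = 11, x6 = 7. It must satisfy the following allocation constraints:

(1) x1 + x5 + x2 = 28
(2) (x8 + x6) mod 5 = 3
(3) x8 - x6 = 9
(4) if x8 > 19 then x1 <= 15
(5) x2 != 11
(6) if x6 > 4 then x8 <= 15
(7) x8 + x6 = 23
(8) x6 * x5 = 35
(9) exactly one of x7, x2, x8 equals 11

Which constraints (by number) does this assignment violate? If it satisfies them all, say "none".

Violated: 5 and 6.

(1) x1 + x5 + x2 = 12 + 5 + 11 = 28  holds
(2) x8 + x6 = 23; 23 mod 5 = 3  holds
(3) x8 - x6 = 16 - 7 = 9  holds
(4) x8 = 16, not > 19; antecedent false, conditional vacuously true  holds
(5) x2 = 11, but 11 is required to differ  fails
(6) x6 = 7 > 4, so we need x8 ≤ 15; but x8 = 16 > 15  fails
(7) x8 + x6 = 16 + 7 = 23  holds
(8) x6 * x5 = 7 * 5 = 35  holds
(9) x7=16, x2=11, x8=16; 1 of them equals 11  holds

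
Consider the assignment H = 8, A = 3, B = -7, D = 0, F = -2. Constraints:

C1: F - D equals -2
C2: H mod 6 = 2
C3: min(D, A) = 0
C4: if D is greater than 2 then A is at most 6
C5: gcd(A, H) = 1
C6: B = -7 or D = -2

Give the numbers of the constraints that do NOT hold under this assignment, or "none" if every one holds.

None — every constraint holds.

C1: F - D = -2 - 0 = -2 — holds.
C2: 8 mod 6 = 2 — holds.
C3: min(0, 3) = 0 — holds.
C4: D = 0, not > 2; antecedent false, conditional vacuously true — holds.
C5: gcd(3, 8) = 1 — holds.
C6: B = -7 = -7 (first disjunct) — holds.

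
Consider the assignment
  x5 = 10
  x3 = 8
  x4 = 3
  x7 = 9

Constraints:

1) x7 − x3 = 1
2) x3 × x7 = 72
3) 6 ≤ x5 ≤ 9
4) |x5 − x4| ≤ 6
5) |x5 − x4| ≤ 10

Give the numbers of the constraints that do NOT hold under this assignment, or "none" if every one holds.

The assignment fails constraints 3, 4.

1) x7 − x3 = 9 − 8 = 1  ✓
2) x3 × x7 = 8 × 9 = 72  ✓
3) x5 = 10 is outside [6, 9]  ✗
4) |10 − 3| = 7; 7 > 6, exceeds bound 6  ✗
5) |10 − 3| = 7; 7 ≤ 10  ✓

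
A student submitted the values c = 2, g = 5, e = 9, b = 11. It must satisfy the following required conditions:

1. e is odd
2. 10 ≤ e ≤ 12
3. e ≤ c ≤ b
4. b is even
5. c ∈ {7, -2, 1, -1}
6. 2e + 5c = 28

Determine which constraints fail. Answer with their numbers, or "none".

Constraints 2, 3, 4, 5 are violated.

1. e = 9 is odd  holds
2. e = 9 is outside [10, 12]  fails
3. values 9, 2, 11; e = 9 is not ≤ c = 2  fails
4. b = 11 is odd  fails
5. c = 2 is not in {7, -2, 1, -1}  fails
6. 2e + 5c = 2(9) + 5(2) = 28  holds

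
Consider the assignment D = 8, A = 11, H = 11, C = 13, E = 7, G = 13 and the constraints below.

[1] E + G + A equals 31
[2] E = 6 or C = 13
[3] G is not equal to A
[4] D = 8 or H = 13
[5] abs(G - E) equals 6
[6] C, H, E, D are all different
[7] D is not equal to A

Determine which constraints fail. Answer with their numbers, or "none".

The assignment satisfies every constraint.

[1] E + G + A = 7 + 13 + 11 = 31 — holds.
[2] E = 7 ≠ 6, but C = 13 = 13 (second disjunct) — holds.
[3] G = 13, A = 11; distinct — holds.
[4] D = 8 = 8 (first disjunct) — holds.
[5] abs(13 - 7) = 6 — holds.
[6] values 13, 11, 7, 8 are pairwise distinct — holds.
[7] D = 8, A = 11; distinct — holds.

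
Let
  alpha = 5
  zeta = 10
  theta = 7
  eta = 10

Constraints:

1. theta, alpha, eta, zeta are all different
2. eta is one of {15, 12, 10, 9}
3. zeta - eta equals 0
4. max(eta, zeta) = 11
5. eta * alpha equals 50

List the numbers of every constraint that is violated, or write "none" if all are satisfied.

1. eta = zeta = 10, not all different — fails.
2. eta = 10 is in {15, 12, 10, 9} — holds.
3. zeta - eta = 10 - 10 = 0 — holds.
4. max(10, 10) = 10, not 11 — fails.
5. eta * alpha = 10 * 5 = 50 — holds.

Constraints 1 and 4 are violated.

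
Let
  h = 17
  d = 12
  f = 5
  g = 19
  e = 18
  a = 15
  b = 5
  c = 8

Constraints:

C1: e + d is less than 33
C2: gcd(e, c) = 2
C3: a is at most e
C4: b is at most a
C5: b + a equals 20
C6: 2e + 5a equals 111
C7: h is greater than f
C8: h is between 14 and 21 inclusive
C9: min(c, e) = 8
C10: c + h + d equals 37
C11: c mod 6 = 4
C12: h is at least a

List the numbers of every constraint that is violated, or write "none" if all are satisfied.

The assignment fails constraint 11.

C1: e + d = 18 + 12 = 30; 30 < 33 — holds.
C2: gcd(18, 8) = 2 — holds.
C3: a = 15, e = 18; 15 ≤ 18 — holds.
C4: b = 5, a = 15; 5 ≤ 15 — holds.
C5: b + a = 5 + 15 = 20 — holds.
C6: 2e + 5a = 2(18) + 5(15) = 111 — holds.
C7: h = 17, f = 5; 17 > 5 — holds.
C8: h = 17 lies in [14, 21] — holds.
C9: min(8, 18) = 8 — holds.
C10: c + h + d = 8 + 17 + 12 = 37 — holds.
C11: 8 mod 6 = 2, not 4 — fails.
C12: h = 17, a = 15; 17 ≥ 15 — holds.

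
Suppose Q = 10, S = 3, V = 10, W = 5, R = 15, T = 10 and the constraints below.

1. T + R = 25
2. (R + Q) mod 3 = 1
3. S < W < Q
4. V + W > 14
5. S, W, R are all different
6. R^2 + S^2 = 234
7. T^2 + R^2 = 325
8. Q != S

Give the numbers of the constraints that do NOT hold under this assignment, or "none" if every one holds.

Yes — all constraints hold.

1. T + R = 10 + 15 = 25  OK
2. R + Q = 25; 25 mod 3 = 1  OK
3. values 3 < 5 < 10  OK
4. V + W = 10 + 5 = 15; 15 > 14  OK
5. values 3, 5, 15 are pairwise distinct  OK
6. R^2 + S^2 = 15^2 + 3^2 = 225 + 9 = 234  OK
7. T^2 + R^2 = 10^2 + 15^2 = 100 + 225 = 325  OK
8. Q = 10, S = 3; distinct  OK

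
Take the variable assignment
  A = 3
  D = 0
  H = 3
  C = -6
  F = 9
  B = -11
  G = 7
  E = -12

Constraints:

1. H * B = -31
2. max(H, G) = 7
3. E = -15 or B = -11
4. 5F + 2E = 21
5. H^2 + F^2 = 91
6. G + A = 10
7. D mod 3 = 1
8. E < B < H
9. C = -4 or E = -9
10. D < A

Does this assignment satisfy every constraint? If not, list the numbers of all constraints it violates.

1. H * B = 3 * (-11) = -33, not -31  ✘
2. max(3, 7) = 7  ✔
3. E = -12 ≠ -15, but B = -11 = -11 (second disjunct)  ✔
4. 5F + 2E = 5(9) + 2(-12) = 21  ✔
5. H^2 + F^2 = 3^2 + 9^2 = 9 + 81 = 90, not 91  ✘
6. G + A = 7 + 3 = 10  ✔
7. 0 mod 3 = 0, not 1  ✘
8. values -12 < -11 < 3  ✔
9. C = -6 ≠ -4 and E = -12 ≠ -9; both disjuncts false  ✘
10. D = 0, A = 3; 0 < 3  ✔

No — constraints 1, 5, 7, and 9 are not satisfied.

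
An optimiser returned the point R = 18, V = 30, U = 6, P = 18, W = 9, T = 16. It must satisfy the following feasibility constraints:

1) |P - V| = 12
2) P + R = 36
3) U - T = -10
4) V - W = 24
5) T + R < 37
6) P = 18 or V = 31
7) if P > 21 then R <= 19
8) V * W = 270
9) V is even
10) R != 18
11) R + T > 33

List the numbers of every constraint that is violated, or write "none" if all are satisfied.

Constraints 4 and 10 are violated.

1) |18 - 30| = 12  true
2) P + R = 18 + 18 = 36  true
3) U - T = 6 - 16 = -10  true
4) V - W = 30 - 9 = 21, not 24  false
5) T + R = 16 + 18 = 34; 34 < 37  true
6) P = 18 = 18 (first disjunct)  true
7) P = 18, not > 21; antecedent false, conditional vacuously true  true
8) V * W = 30 * 9 = 270  true
9) V = 30 is even  true
10) R = 18, but 18 is required to differ  false
11) R + T = 18 + 16 = 34; 34 > 33  true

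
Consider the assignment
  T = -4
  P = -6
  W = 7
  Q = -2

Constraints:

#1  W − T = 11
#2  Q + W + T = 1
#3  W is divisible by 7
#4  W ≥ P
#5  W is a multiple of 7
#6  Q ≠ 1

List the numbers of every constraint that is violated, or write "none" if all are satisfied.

No violations.

#1 W − T = 7 − (-4) = 11 — holds.
#2 Q + W + T = -2 + 7 + (-4) = 1 — holds.
#3 7 / 7 = 1, so 7 divides 7 — holds.
#4 W = 7, P = -6; 7 ≥ -6 — holds.
#5 7 / 7 = 1, so 7 divides 7 — holds.
#6 Q = -2, and -2 ≠ 1 — holds.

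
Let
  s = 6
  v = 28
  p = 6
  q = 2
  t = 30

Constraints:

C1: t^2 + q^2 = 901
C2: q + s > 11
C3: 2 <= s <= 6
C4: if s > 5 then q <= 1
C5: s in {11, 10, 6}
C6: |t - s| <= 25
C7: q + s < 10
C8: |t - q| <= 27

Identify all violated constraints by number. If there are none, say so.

C1: t^2 + q^2 = 30^2 + 2^2 = 900 + 4 = 904, not 901  ✗
C2: q + s = 2 + 6 = 8; 8 ≤ 11, bound 11 not met  ✗
C3: s = 6 lies in [2, 6]  ✓
C4: s = 6 > 5, so we need q ≤ 1; but q = 2 > 1  ✗
C5: s = 6 is in {11, 10, 6}  ✓
C6: |30 - 6| = 24; 24 ≤ 25  ✓
C7: q + s = 2 + 6 = 8; 8 < 10  ✓
C8: |30 - 2| = 28; 28 > 27, exceeds bound 27  ✗

Constraints 1, 2, 4, and 8 are violated.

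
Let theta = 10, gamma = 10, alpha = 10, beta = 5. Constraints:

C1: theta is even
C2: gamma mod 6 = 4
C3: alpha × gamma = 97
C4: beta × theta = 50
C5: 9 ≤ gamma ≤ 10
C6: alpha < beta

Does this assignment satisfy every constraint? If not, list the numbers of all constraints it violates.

No — constraints 3, 6 are not satisfied.

C1: theta = 10 is even  true
C2: 10 mod 6 = 4  true
C3: alpha × gamma = 10 × 10 = 100, not 97  false
C4: beta × theta = 5 × 10 = 50  true
C5: gamma = 10 lies in [9, 10]  true
C6: alpha = 10, beta = 5; 10 ≥ 5 (want <)  false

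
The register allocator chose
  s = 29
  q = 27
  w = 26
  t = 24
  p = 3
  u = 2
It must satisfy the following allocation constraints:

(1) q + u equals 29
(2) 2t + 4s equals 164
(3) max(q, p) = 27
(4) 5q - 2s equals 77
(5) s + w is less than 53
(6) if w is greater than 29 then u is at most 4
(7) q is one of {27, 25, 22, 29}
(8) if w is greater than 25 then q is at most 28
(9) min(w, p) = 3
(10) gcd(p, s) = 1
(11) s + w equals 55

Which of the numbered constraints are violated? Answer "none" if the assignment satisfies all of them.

Constraint 5 does not hold.

(1) q + u = 27 + 2 = 29  OK
(2) 2t + 4s = 2(24) + 4(29) = 164  OK
(3) max(27, 3) = 27  OK
(4) 5q - 2s = 5(27) - 2(29) = 77  OK
(5) s + w = 29 + 26 = 55; 55 ≥ 53, bound 53 not met  FAIL
(6) w = 26, not > 29; antecedent false, conditional vacuously true  OK
(7) q = 27 is in {27, 25, 22, 29}  OK
(8) w = 26 > 25, so we need q ≤ 28; q = 27 ≤ 28  OK
(9) min(26, 3) = 3  OK
(10) gcd(3, 29) = 1  OK
(11) s + w = 29 + 26 = 55  OK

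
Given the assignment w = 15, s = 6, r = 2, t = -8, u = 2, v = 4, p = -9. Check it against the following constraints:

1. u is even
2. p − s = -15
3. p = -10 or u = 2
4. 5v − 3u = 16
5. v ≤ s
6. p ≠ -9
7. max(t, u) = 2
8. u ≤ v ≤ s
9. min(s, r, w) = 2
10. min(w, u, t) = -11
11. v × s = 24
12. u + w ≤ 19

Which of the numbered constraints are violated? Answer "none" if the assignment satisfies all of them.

No — constraints 4, 6, and 10 are not satisfied.

1. u = 2 is even — satisfied.
2. p − s = -9 − 6 = -15 — satisfied.
3. p = -9 ≠ -10, but u = 2 = 2 (second disjunct) — satisfied.
4. 5v − 3u = 5(4) − 3(2) = 14, not 16 — violated.
5. v = 4, s = 6; 4 ≤ 6 — satisfied.
6. p = -9, but -9 is required to differ — violated.
7. max(-8, 2) = 2 — satisfied.
8. values 2 ≤ 4 ≤ 6 — satisfied.
9. min(6, 2, 15) = 2 — satisfied.
10. min(15, 2, -8) = -8, not -11 — violated.
11. v × s = 4 × 6 = 24 — satisfied.
12. u + w = 2 + 15 = 17; 17 ≤ 19 — satisfied.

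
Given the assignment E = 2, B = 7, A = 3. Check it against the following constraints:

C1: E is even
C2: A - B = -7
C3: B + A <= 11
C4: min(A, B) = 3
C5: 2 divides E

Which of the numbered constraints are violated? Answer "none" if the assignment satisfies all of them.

The assignment fails constraint 2.

C1: E = 2 is even  true
C2: A - B = 3 - 7 = -4, not -7  false
C3: B + A = 7 + 3 = 10; 10 ≤ 11  true
C4: min(3, 7) = 3  true
C5: 2 / 2 = 1, so 2 divides 2  true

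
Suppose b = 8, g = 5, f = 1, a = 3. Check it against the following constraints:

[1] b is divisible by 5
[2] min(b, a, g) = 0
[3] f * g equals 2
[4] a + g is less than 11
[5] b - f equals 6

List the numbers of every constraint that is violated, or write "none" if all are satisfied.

Constraints 1, 2, 3, and 5 do not hold.

[1] 8 = 5*1 + 3, so 5 does not divide 8  fails
[2] min(8, 3, 5) = 3, not 0  fails
[3] f * g = 1 * 5 = 5, not 2  fails
[4] a + g = 3 + 5 = 8; 8 < 11  holds
[5] b - f = 8 - 1 = 7, not 6  fails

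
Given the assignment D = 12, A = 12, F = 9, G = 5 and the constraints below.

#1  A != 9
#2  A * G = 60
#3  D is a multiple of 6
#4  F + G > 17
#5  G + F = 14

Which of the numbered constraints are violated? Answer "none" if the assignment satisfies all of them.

#1 A = 12, and 12 ≠ 9 — OK.
#2 A * G = 12 * 5 = 60 — OK.
#3 12 / 6 = 2, so 6 divides 12 — OK.
#4 F + G = 9 + 5 = 14; 14 ≤ 17, bound 17 not met — violated.
#5 G + F = 5 + 9 = 14 — OK.

Constraint 4 does not hold.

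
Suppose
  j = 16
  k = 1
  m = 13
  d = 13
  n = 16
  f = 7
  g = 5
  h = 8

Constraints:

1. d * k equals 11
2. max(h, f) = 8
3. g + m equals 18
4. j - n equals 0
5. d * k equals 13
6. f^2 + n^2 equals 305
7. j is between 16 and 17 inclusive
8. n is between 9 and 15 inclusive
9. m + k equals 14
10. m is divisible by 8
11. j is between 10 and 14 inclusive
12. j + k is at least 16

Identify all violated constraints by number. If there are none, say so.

1. d * k = 13 * 1 = 13, not 11 — does not hold.
2. max(8, 7) = 8 — holds.
3. g + m = 5 + 13 = 18 — holds.
4. j - n = 16 - 16 = 0 — holds.
5. d * k = 13 * 1 = 13 — holds.
6. f^2 + n^2 = 7^2 + 16^2 = 49 + 256 = 305 — holds.
7. j = 16 lies in [16, 17] — holds.
8. n = 16 is outside [9, 15] — does not hold.
9. m + k = 13 + 1 = 14 — holds.
10. 13 = 8*1 + 5, so 8 does not divide 13 — does not hold.
11. j = 16 is outside [10, 14] — does not hold.
12. j + k = 16 + 1 = 17; 17 ≥ 16 — holds.

Violated: 1, 8, 10, 11.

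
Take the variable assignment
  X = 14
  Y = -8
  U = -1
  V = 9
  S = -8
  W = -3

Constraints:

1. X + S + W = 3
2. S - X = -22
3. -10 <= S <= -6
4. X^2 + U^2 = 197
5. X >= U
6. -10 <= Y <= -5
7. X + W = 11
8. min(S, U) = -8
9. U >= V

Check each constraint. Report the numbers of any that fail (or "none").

Constraint 9 is violated.

1. X + S + W = 14 + (-8) + (-3) = 3  true
2. S - X = -8 - 14 = -22  true
3. S = -8 lies in [-10, -6]  true
4. X^2 + U^2 = 14^2 + (-1)^2 = 196 + 1 = 197  true
5. X = 14, U = -1; 14 ≥ -1  true
6. Y = -8 lies in [-10, -5]  true
7. X + W = 14 + (-3) = 11  true
8. min(-8, -1) = -8  true
9. U = -1, V = 9; -1 < 9 (want ≥)  false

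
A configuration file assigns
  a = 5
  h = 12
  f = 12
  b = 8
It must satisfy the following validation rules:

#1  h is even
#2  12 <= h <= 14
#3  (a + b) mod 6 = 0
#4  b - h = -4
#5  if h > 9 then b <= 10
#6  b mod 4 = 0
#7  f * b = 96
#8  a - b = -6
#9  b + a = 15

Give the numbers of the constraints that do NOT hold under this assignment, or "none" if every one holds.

Constraints 3, 8, and 9 are violated.

#1 h = 12 is even  ✓
#2 h = 12 lies in [12, 14]  ✓
#3 a + b = 13; 13 mod 6 = 1, not 0  ✗
#4 b - h = 8 - 12 = -4  ✓
#5 h = 12 > 9, so we need b ≤ 10; b = 8 ≤ 10  ✓
#6 8 mod 4 = 0  ✓
#7 f * b = 12 * 8 = 96  ✓
#8 a - b = 5 - 8 = -3, not -6  ✗
#9 b + a = 8 + 5 = 13, not 15  ✗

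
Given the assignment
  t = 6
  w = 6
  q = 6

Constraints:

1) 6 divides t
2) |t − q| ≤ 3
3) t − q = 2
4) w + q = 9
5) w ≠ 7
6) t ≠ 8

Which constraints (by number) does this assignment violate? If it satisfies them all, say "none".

1) 6 / 6 = 1, so 6 divides 6  OK
2) |6 − 6| = 0; 0 ≤ 3  OK
3) t − q = 6 − 6 = 0, not 2  FAIL
4) w + q = 6 + 6 = 12, not 9  FAIL
5) w = 6, and 6 ≠ 7  OK
6) t = 6, and 6 ≠ 8  OK

Constraints 3, 4 do not hold.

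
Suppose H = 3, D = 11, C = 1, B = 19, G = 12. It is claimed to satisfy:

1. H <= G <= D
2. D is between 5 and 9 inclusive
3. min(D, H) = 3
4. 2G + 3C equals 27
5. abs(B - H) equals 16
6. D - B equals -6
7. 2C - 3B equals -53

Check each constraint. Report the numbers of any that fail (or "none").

Violated: 1, 2, 6, and 7.

1. values 3, 12, 11; G = 12 is not <= D = 11 — violated.
2. D = 11 is outside [5, 9] — violated.
3. min(11, 3) = 3 — satisfied.
4. 2G + 3C = 2(12) + 3(1) = 27 — satisfied.
5. abs(19 - 3) = 16 — satisfied.
6. D - B = 11 - 19 = -8, not -6 — violated.
7. 2C - 3B = 2(1) - 3(19) = -55, not -53 — violated.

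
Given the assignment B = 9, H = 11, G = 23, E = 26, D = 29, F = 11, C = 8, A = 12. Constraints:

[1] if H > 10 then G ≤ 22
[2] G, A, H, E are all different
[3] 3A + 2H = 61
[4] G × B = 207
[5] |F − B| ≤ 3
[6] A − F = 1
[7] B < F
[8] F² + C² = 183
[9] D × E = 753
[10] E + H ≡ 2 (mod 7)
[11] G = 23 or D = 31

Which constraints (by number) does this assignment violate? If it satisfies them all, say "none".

[1] H = 11 > 10, so we need G ≤ 22; but G = 23 > 22  ✗
[2] values 23, 12, 11, 26 are pairwise distinct  ✓
[3] 3A + 2H = 3(12) + 2(11) = 58, not 61  ✗
[4] G × B = 23 × 9 = 207  ✓
[5] |11 − 9| = 2; 2 ≤ 3  ✓
[6] A − F = 12 − 11 = 1  ✓
[7] B = 9, F = 11; 9 < 11  ✓
[8] F² + C² = 11² + 8² = 121 + 64 = 185, not 183  ✗
[9] D × E = 29 × 26 = 754, not 753  ✗
[10] E + H = 37; 37 mod 7 = 2  ✓
[11] G = 23 = 23 (first disjunct)  ✓

Constraints 1, 3, 8, 9 are violated.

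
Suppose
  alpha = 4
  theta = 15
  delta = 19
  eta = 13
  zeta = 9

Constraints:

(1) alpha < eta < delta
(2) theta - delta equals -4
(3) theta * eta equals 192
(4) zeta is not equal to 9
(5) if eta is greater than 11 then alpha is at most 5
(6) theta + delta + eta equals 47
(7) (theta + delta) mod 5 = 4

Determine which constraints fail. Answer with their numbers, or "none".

Constraints 3, 4 do not hold.

(1) values 4 < 13 < 19 — satisfied.
(2) theta - delta = 15 - 19 = -4 — satisfied.
(3) theta * eta = 15 * 13 = 195, not 192 — violated.
(4) zeta = 9, but 9 is required to differ — violated.
(5) eta = 13 > 11, so we need alpha ≤ 5; alpha = 4 ≤ 5 — satisfied.
(6) theta + delta + eta = 15 + 19 + 13 = 47 — satisfied.
(7) theta + delta = 34; 34 mod 5 = 4 — satisfied.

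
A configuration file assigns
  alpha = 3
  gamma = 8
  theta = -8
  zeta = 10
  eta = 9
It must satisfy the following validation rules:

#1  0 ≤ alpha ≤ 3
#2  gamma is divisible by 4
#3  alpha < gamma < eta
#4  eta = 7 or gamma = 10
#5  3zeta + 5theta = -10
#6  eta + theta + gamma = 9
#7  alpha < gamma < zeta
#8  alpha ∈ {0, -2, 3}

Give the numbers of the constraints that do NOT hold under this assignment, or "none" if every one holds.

Violated: 4.

#1 alpha = 3 lies in [0, 3] — holds.
#2 8 / 4 = 2, so 4 divides 8 — holds.
#3 values 3 < 8 < 9 — holds.
#4 eta = 9 ≠ 7 and gamma = 8 ≠ 10; both disjuncts false — fails.
#5 3zeta + 5theta = 3(10) + 5(-8) = -10 — holds.
#6 eta + theta + gamma = 9 + (-8) + 8 = 9 — holds.
#7 values 3 < 8 < 10 — holds.
#8 alpha = 3 is in {0, -2, 3} — holds.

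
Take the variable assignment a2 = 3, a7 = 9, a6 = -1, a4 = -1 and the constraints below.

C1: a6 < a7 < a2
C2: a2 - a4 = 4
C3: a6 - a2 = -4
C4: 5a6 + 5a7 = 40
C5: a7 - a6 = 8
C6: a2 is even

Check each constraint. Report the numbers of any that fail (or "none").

The assignment fails constraints 1, 5, and 6.

C1: values -1, 9, 3; a7 = 9 is not < a2 = 3  false
C2: a2 - a4 = 3 - (-1) = 4  true
C3: a6 - a2 = -1 - 3 = -4  true
C4: 5a6 + 5a7 = 5(-1) + 5(9) = 40  true
C5: a7 - a6 = 9 - (-1) = 10, not 8  false
C6: a2 = 3 is odd  false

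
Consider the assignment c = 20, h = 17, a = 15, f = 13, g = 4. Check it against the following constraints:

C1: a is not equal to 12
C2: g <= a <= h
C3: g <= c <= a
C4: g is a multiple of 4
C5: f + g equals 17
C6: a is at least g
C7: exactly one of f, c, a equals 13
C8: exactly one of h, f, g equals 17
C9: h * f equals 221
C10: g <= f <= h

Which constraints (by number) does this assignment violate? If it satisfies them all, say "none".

No — constraint 3 is not satisfied.

C1: a = 15, and 15 ≠ 12  OK
C2: values 4 <= 15 <= 17  OK
C3: values 4, 20, 15; c = 20 is not <= a = 15  FAIL
C4: 4 / 4 = 1, so 4 divides 4  OK
C5: f + g = 13 + 4 = 17  OK
C6: a = 15, g = 4; 15 ≥ 4  OK
C7: f=13, c=20, a=15; 1 of them equals 13  OK
C8: h=17, f=13, g=4; 1 of them equals 17  OK
C9: h * f = 17 * 13 = 221  OK
C10: values 4 <= 13 <= 17  OK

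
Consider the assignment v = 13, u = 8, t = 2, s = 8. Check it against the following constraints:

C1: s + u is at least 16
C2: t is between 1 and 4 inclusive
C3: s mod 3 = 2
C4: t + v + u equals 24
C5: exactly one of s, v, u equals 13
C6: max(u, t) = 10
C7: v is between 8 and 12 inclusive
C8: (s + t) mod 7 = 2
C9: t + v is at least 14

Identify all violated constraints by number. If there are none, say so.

C1: s + u = 8 + 8 = 16; 16 ≥ 16 — holds.
C2: t = 2 lies in [1, 4] — holds.
C3: 8 mod 3 = 2 — holds.
C4: t + v + u = 2 + 13 + 8 = 23, not 24 — fails.
C5: s=8, v=13, u=8; 1 of them equals 13 — holds.
C6: max(8, 2) = 8, not 10 — fails.
C7: v = 13 is outside [8, 12] — fails.
C8: s + t = 10; 10 mod 7 = 3, not 2 — fails.
C9: t + v = 2 + 13 = 15; 15 ≥ 14 — holds.

Violated: 4, 6, 7, 8.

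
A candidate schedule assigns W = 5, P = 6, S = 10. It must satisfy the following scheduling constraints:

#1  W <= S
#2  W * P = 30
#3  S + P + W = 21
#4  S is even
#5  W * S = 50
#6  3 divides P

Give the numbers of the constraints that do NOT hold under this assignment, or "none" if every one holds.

None — every constraint holds.

#1 W = 5, S = 10; 5 ≤ 10 — holds.
#2 W * P = 5 * 6 = 30 — holds.
#3 S + P + W = 10 + 6 + 5 = 21 — holds.
#4 S = 10 is even — holds.
#5 W * S = 5 * 10 = 50 — holds.
#6 6 / 3 = 2, so 3 divides 6 — holds.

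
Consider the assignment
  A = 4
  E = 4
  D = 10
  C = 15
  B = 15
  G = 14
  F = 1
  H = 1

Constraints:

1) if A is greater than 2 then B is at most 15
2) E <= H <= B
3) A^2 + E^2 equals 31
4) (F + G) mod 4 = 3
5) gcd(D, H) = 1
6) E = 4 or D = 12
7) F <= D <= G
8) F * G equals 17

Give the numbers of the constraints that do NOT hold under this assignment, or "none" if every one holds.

Violated: 2, 3, and 8.

1) A = 4 > 2, so we need B ≤ 15; B = 15 ≤ 15  true
2) values 4, 1, 15; E = 4 is not <= H = 1  false
3) A^2 + E^2 = 4^2 + 4^2 = 16 + 16 = 32, not 31  false
4) F + G = 15; 15 mod 4 = 3  true
5) gcd(10, 1) = 1  true
6) E = 4 = 4 (first disjunct)  true
7) values 1 <= 10 <= 14  true
8) F * G = 1 * 14 = 14, not 17  false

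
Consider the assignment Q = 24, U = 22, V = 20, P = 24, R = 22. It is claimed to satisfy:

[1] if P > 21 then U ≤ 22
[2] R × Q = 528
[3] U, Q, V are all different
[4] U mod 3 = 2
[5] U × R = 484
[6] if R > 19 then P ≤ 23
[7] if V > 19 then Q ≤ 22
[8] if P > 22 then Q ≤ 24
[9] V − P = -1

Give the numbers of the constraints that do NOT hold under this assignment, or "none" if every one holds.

[1] P = 24 > 21, so we need U ≤ 22; U = 22 ≤ 22  true
[2] R × Q = 22 × 24 = 528  true
[3] values 22, 24, 20 are pairwise distinct  true
[4] 22 mod 3 = 1, not 2  false
[5] U × R = 22 × 22 = 484  true
[6] R = 22 > 19, so we need P ≤ 23; but P = 24 > 23  false
[7] V = 20 > 19, so we need Q ≤ 22; but Q = 24 > 22  false
[8] P = 24 > 22, so we need Q ≤ 24; Q = 24 ≤ 24  true
[9] V − P = 20 − 24 = -4, not -1  false

Constraints 4, 6, 7, 9 do not hold.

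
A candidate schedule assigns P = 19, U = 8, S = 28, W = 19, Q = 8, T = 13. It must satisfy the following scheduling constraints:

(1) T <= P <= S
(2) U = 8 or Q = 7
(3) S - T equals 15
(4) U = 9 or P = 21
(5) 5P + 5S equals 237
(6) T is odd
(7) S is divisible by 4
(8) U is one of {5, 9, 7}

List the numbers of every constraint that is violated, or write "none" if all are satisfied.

Violated: 4, 5, and 8.

(1) values 13 <= 19 <= 28 — holds.
(2) U = 8 = 8 (first disjunct) — holds.
(3) S - T = 28 - 13 = 15 — holds.
(4) U = 8 ≠ 9 and P = 19 ≠ 21; both disjuncts false — fails.
(5) 5P + 5S = 5(19) + 5(28) = 235, not 237 — fails.
(6) T = 13 is odd — holds.
(7) 28 / 4 = 7, so 4 divides 28 — holds.
(8) U = 8 is not in {5, 9, 7} — fails.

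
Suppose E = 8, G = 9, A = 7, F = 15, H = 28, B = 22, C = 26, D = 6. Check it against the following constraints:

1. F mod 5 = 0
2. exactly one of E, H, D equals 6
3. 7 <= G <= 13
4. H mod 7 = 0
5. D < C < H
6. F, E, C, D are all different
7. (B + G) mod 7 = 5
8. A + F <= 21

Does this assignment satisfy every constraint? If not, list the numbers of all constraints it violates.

1. 15 mod 5 = 0  true
2. E=8, H=28, D=6; 1 of them equals 6  true
3. G = 9 lies in [7, 13]  true
4. 28 mod 7 = 0  true
5. values 6 < 26 < 28  true
6. values 15, 8, 26, 6 are pairwise distinct  true
7. B + G = 31; 31 mod 7 = 3, not 5  false
8. A + F = 7 + 15 = 22; 22 > 21, bound 21 not met  false

No — constraints 7 and 8 are not satisfied.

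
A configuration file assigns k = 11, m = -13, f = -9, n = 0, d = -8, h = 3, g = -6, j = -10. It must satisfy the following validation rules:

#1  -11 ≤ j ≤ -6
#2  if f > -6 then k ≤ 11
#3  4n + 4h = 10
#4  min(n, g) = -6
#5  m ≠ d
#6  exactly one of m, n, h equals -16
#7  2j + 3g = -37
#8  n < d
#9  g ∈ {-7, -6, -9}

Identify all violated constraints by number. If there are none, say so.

#1 j = -10 lies in [-11, -6] — holds.
#2 f = -9, not > -6; antecedent false, conditional vacuously true — holds.
#3 4n + 4h = 4(0) + 4(3) = 12, not 10 — fails.
#4 min(0, -6) = -6 — holds.
#5 m = -13, d = -8; distinct — holds.
#6 m=-13, n=0, h=3; 0 of them equal -16, not exactly one — fails.
#7 2j + 3g = 2(-10) + 3(-6) = -38, not -37 — fails.
#8 n = 0, d = -8; 0 ≥ -8 (want <) — fails.
#9 g = -6 is in {-7, -6, -9} — holds.

No — constraints 3, 6, 7, 8 are not satisfied.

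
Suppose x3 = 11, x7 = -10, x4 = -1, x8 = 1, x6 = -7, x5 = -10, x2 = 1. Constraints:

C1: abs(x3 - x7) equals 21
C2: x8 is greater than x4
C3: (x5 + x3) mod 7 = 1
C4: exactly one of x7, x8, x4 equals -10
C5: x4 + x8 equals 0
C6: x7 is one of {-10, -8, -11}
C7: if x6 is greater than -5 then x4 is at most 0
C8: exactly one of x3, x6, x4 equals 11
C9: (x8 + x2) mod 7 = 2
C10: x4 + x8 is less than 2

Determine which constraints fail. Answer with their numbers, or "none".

C1: abs(11 - (-10)) = 21 — holds.
C2: x8 = 1, x4 = -1; 1 > -1 — holds.
C3: x5 + x3 = 1; 1 mod 7 = 1 — holds.
C4: x7=-10, x8=1, x4=-1; 1 of them equals -10 — holds.
C5: x4 + x8 = -1 + 1 = 0 — holds.
C6: x7 = -10 is in {-10, -8, -11} — holds.
C7: x6 = -7, not > -5; antecedent false, conditional vacuously true — holds.
C8: x3=11, x6=-7, x4=-1; 1 of them equals 11 — holds.
C9: x8 + x2 = 2; 2 mod 7 = 2 — holds.
C10: x4 + x8 = -1 + 1 = 0; 0 < 2 — holds.

No violations.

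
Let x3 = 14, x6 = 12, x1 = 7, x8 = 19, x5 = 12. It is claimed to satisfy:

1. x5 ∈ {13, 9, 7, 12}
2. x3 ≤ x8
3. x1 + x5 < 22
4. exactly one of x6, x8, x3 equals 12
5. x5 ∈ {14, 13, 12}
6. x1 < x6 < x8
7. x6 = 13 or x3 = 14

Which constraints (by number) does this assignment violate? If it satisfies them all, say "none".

Yes — all constraints hold.

1. x5 = 12 is in {13, 9, 7, 12}  ✓
2. x3 = 14, x8 = 19; 14 ≤ 19  ✓
3. x1 + x5 = 7 + 12 = 19; 19 < 22  ✓
4. x6=12, x8=19, x3=14; 1 of them equals 12  ✓
5. x5 = 12 is in {14, 13, 12}  ✓
6. values 7 < 12 < 19  ✓
7. x6 = 12 ≠ 13, but x3 = 14 = 14 (second disjunct)  ✓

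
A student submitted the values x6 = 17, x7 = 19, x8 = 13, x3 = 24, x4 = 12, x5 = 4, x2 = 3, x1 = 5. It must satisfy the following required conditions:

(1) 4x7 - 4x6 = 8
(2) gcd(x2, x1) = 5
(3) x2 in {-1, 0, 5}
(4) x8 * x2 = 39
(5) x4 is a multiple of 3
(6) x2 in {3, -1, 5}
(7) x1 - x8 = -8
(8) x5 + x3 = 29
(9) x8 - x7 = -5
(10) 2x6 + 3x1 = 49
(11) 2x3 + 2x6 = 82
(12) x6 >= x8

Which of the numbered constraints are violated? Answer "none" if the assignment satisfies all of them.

(1) 4x7 - 4x6 = 4(19) - 4(17) = 8 — holds.
(2) gcd(3, 5) = 1, not 5 — does not hold.
(3) x2 = 3 is not in {-1, 0, 5} — does not hold.
(4) x8 * x2 = 13 * 3 = 39 — holds.
(5) 12 / 3 = 4, so 3 divides 12 — holds.
(6) x2 = 3 is in {3, -1, 5} — holds.
(7) x1 - x8 = 5 - 13 = -8 — holds.
(8) x5 + x3 = 4 + 24 = 28, not 29 — does not hold.
(9) x8 - x7 = 13 - 19 = -6, not -5 — does not hold.
(10) 2x6 + 3x1 = 2(17) + 3(5) = 49 — holds.
(11) 2x3 + 2x6 = 2(24) + 2(17) = 82 — holds.
(12) x6 = 17, x8 = 13; 17 ≥ 13 — holds.

Violated: 2, 3, 8, and 9.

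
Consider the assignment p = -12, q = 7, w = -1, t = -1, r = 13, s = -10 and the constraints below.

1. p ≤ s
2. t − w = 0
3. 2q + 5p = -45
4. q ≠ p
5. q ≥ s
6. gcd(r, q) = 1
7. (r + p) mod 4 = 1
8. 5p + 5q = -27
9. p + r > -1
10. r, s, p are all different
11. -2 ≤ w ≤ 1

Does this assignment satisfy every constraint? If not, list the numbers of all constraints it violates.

1. p = -12, s = -10; -12 ≤ -10 — satisfied.
2. t − w = -1 − (-1) = 0 — satisfied.
3. 2q + 5p = 2(7) + 5(-12) = -46, not -45 — violated.
4. q = 7, p = -12; distinct — satisfied.
5. q = 7, s = -10; 7 ≥ -10 — satisfied.
6. gcd(13, 7) = 1 — satisfied.
7. r + p = 1; 1 mod 4 = 1 — satisfied.
8. 5p + 5q = 5(-12) + 5(7) = -25, not -27 — violated.
9. p + r = -12 + 13 = 1; 1 > -1 — satisfied.
10. values 13, -10, -12 are pairwise distinct — satisfied.
11. w = -1 lies in [-2, 1] — satisfied.

Violated: 3 and 8.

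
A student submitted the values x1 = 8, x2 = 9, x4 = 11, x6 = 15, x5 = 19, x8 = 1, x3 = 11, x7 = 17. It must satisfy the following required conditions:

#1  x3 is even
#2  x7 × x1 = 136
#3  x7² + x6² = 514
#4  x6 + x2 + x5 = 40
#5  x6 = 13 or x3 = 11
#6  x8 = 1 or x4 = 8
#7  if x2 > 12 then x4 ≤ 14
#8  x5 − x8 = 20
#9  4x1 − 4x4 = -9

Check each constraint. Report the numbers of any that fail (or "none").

#1 x3 = 11 is odd — violated.
#2 x7 × x1 = 17 × 8 = 136 — OK.
#3 x7² + x6² = 17² + 15² = 289 + 225 = 514 — OK.
#4 x6 + x2 + x5 = 15 + 9 + 19 = 43, not 40 — violated.
#5 x6 = 15 ≠ 13, but x3 = 11 = 11 (second disjunct) — OK.
#6 x8 = 1 = 1 (first disjunct) — OK.
#7 x2 = 9, not > 12; antecedent false, conditional vacuously true — OK.
#8 x5 − x8 = 19 − 1 = 18, not 20 — violated.
#9 4x1 − 4x4 = 4(8) − 4(11) = -12, not -9 — violated.

No — constraints 1, 4, 8, 9 are not satisfied.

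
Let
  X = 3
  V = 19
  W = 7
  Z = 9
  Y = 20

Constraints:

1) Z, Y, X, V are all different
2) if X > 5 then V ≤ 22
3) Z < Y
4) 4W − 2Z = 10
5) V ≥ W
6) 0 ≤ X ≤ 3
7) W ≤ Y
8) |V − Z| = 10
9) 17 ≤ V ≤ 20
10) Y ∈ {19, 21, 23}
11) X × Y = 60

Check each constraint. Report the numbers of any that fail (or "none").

No — constraint 10 is not satisfied.

1) values 9, 20, 3, 19 are pairwise distinct  ✔
2) X = 3, not > 5; antecedent false, conditional vacuously true  ✔
3) Z = 9, Y = 20; 9 < 20  ✔
4) 4W − 2Z = 4(7) − 2(9) = 10  ✔
5) V = 19, W = 7; 19 ≥ 7  ✔
6) X = 3 lies in [0, 3]  ✔
7) W = 7, Y = 20; 7 ≤ 20  ✔
8) |19 − 9| = 10  ✔
9) V = 19 lies in [17, 20]  ✔
10) Y = 20 is not in {19, 21, 23}  ✘
11) X × Y = 3 × 20 = 60  ✔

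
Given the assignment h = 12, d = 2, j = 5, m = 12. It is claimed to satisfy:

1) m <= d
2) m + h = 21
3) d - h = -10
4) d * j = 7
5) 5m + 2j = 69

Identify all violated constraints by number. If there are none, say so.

1) m = 12, d = 2; 12 > 2 (want ≤)  fails
2) m + h = 12 + 12 = 24, not 21  fails
3) d - h = 2 - 12 = -10  holds
4) d * j = 2 * 5 = 10, not 7  fails
5) 5m + 2j = 5(12) + 2(5) = 70, not 69  fails

Violated: 1, 2, 4, and 5.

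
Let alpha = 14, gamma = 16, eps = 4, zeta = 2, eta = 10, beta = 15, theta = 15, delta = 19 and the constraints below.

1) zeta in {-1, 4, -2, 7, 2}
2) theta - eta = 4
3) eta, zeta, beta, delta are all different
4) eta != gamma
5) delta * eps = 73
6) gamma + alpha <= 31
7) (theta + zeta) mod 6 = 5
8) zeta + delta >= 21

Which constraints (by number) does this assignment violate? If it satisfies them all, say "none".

No — constraints 2 and 5 are not satisfied.

1) zeta = 2 is in {-1, 4, -2, 7, 2}  true
2) theta - eta = 15 - 10 = 5, not 4  false
3) values 10, 2, 15, 19 are pairwise distinct  true
4) eta = 10, gamma = 16; distinct  true
5) delta * eps = 19 * 4 = 76, not 73  false
6) gamma + alpha = 16 + 14 = 30; 30 ≤ 31  true
7) theta + zeta = 17; 17 mod 6 = 5  true
8) zeta + delta = 2 + 19 = 21; 21 ≥ 21  true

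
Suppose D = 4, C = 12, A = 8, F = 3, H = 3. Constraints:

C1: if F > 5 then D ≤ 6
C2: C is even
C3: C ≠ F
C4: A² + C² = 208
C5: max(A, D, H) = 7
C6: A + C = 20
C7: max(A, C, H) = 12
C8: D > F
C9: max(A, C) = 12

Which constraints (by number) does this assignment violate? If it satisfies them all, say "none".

C1: F = 3, not > 5; antecedent false, conditional vacuously true — holds.
C2: C = 12 is even — holds.
C3: C = 12, F = 3; distinct — holds.
C4: A² + C² = 8² + 12² = 64 + 144 = 208 — holds.
C5: max(8, 4, 3) = 8, not 7 — fails.
C6: A + C = 8 + 12 = 20 — holds.
C7: max(8, 12, 3) = 12 — holds.
C8: D = 4, F = 3; 4 > 3 — holds.
C9: max(8, 12) = 12 — holds.

Constraint 5 does not hold.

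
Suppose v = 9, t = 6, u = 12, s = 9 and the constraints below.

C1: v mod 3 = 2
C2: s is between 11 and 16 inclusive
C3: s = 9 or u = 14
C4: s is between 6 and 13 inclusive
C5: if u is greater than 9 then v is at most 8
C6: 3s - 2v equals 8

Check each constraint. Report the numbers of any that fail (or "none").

The assignment fails constraints 1, 2, 5, 6.

C1: 9 mod 3 = 0, not 2 — violated.
C2: s = 9 is outside [11, 16] — violated.
C3: s = 9 = 9 (first disjunct) — OK.
C4: s = 9 lies in [6, 13] — OK.
C5: u = 12 > 9, so we need v ≤ 8; but v = 9 > 8 — violated.
C6: 3s - 2v = 3(9) - 2(9) = 9, not 8 — violated.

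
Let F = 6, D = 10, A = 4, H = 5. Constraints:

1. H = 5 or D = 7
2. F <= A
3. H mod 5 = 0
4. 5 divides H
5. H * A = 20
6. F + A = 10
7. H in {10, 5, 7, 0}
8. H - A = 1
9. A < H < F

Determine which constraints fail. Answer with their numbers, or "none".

No — constraint 2 is not satisfied.

1. H = 5 = 5 (first disjunct)  yes
2. F = 6, A = 4; 6 > 4 (want ≤)  no
3. 5 mod 5 = 0  yes
4. 5 / 5 = 1, so 5 divides 5  yes
5. H * A = 5 * 4 = 20  yes
6. F + A = 6 + 4 = 10  yes
7. H = 5 is in {10, 5, 7, 0}  yes
8. H - A = 5 - 4 = 1  yes
9. values 4 < 5 < 6  yes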